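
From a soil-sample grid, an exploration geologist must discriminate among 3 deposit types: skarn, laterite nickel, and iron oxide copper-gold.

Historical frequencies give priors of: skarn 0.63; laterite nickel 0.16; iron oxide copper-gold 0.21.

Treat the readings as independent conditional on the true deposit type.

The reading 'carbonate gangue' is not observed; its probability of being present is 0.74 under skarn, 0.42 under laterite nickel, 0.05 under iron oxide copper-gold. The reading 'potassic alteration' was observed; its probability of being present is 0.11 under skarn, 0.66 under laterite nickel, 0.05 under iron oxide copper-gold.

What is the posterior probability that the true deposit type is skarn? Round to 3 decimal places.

0.202

By Bayes' rule with conditional independence, the unnormalized weight for each hypothesis is prior × ∏ likelihoods (using 1 − P(present | H) for each absent reading):
  skarn: 0.63 × (1 − 0.74) × 0.11 = 0.018018
  laterite nickel: 0.16 × (1 − 0.42) × 0.66 = 0.061248
  iron oxide copper-gold: 0.21 × (1 − 0.05) × 0.05 = 0.009975
Normalizing constant Z = 0.018018 + 0.061248 + 0.009975 = 0.089241.
P(skarn | evidence) = 0.018018 / 0.089241 ≈ 0.202.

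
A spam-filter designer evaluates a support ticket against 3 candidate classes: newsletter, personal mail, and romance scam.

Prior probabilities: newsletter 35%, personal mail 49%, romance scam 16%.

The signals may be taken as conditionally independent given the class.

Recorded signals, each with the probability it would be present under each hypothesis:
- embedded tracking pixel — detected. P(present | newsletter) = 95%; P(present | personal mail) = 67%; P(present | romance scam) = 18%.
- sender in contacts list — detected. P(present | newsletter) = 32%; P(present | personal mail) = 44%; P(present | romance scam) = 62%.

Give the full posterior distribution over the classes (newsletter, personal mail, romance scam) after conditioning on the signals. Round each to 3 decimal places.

0.396, 0.538, 0.066

By Bayes' rule with conditional independence, the unnormalized weight for each hypothesis is prior × ∏ likelihoods:
  newsletter: 0.35 × 0.95 × 0.32 = 0.1064
  personal mail: 0.49 × 0.67 × 0.44 = 0.14445
  romance scam: 0.16 × 0.18 × 0.62 = 0.017856
The unnormalized weights sum to 0.26871.
P(newsletter | evidence) = 0.1064 / 0.26871 ≈ 0.396
P(personal mail | evidence) = 0.14445 / 0.26871 ≈ 0.538
P(romance scam | evidence) = 0.017856 / 0.26871 ≈ 0.066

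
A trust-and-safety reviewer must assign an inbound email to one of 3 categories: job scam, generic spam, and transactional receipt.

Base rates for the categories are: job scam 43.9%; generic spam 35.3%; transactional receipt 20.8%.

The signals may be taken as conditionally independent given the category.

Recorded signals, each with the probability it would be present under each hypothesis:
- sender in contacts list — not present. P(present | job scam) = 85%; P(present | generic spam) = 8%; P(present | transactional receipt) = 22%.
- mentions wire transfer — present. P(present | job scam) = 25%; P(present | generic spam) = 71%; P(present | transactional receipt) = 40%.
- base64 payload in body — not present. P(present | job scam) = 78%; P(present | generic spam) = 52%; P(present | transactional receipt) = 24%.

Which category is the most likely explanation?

For each hypothesis, the unnormalized posterior weight is prior × product of the signal likelihoods (using 1 − P(present | H) for each absent signal):
  job scam: 0.439 × (1 − 0.85) × 0.25 × (1 − 0.78) = 0.0036217
  generic spam: 0.353 × (1 − 0.08) × 0.71 × (1 − 0.52) = 0.11068
  transactional receipt: 0.208 × (1 − 0.22) × 0.40 × (1 − 0.24) = 0.049321
Marginal likelihood of the evidence = 0.16362.
P(job scam | evidence) ≈ 0.0036217 / 0.16362 ≈ 0.022
P(generic spam | evidence) ≈ 0.11068 / 0.16362 ≈ 0.676
P(transactional receipt | evidence) ≈ 0.049321 / 0.16362 ≈ 0.301
The largest is 0.676, so generic spam is most probable.

generic spam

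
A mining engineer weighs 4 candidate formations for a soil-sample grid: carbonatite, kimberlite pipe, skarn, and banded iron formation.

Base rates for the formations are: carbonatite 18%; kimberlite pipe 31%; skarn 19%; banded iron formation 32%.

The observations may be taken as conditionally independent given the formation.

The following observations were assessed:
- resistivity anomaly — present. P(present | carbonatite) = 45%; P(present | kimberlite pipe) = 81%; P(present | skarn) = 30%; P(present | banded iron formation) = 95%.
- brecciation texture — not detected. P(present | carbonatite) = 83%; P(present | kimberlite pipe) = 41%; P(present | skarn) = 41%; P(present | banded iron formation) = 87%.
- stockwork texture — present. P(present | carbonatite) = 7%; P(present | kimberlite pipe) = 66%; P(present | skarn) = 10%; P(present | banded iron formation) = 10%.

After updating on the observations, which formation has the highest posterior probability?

kimberlite pipe

Multiply each prior by the joint likelihood of the evidence pattern (using 1 − P(present | H) for each absent observation):
  carbonatite: 0.18 × 0.45 × (1 − 0.83) × 0.07 = 0.0009639
  kimberlite pipe: 0.31 × 0.81 × (1 − 0.41) × 0.66 = 0.097778
  skarn: 0.19 × 0.30 × (1 − 0.41) × 0.10 = 0.003363
  banded iron formation: 0.32 × 0.95 × (1 − 0.87) × 0.10 = 0.003952
The unnormalized weights sum to 0.10606.
P(carbonatite | evidence) ≈ 0.0009639 / 0.10606 ≈ 0.009
P(kimberlite pipe | evidence) ≈ 0.097778 / 0.10606 ≈ 0.922
P(skarn | evidence) ≈ 0.003363 / 0.10606 ≈ 0.032
P(banded iron formation | evidence) ≈ 0.003952 / 0.10606 ≈ 0.037
The largest is 0.922, so kimberlite pipe is most probable.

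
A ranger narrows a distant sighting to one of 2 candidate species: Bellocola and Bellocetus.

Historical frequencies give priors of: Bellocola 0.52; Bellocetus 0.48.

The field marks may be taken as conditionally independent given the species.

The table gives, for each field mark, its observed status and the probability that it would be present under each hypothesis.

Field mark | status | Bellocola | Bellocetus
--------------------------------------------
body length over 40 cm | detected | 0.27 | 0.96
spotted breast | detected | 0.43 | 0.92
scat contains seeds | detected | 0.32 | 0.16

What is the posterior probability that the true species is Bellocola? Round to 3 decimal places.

0.222

For each hypothesis, the unnormalized posterior weight is prior × product of the field mark likelihoods:
  Bellocola: 0.52 × 0.27 × 0.43 × 0.32 = 0.019319
  Bellocetus: 0.48 × 0.96 × 0.92 × 0.16 = 0.06783
The unnormalized weights sum to 0.087149.
P(Bellocola | evidence) = 0.019319 / 0.087149 ≈ 0.222.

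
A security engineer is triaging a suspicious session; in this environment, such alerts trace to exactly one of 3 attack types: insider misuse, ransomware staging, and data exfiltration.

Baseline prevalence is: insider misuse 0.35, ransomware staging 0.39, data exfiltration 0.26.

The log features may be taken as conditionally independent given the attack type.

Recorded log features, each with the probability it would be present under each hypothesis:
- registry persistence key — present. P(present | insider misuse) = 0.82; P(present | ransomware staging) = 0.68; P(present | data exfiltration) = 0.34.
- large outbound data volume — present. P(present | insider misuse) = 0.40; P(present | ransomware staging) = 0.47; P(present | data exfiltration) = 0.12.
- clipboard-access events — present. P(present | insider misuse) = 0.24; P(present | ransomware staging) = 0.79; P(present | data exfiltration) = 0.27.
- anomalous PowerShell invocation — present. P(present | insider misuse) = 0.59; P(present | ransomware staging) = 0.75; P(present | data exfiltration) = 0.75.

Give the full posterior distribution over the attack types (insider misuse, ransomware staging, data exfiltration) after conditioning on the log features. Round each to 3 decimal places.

0.176, 0.801, 0.023

By Bayes' rule with conditional independence, the unnormalized weight for each hypothesis is prior × ∏ likelihoods:
  insider misuse: 0.35 × 0.82 × 0.40 × 0.24 × 0.59 = 0.016256
  ransomware staging: 0.39 × 0.68 × 0.47 × 0.79 × 0.75 = 0.073852
  data exfiltration: 0.26 × 0.34 × 0.12 × 0.27 × 0.75 = 0.0021481
Marginal likelihood of the evidence = 0.092255.
P(insider misuse | evidence) = 0.016256 / 0.092255 ≈ 0.176
P(ransomware staging | evidence) = 0.073852 / 0.092255 ≈ 0.801
P(data exfiltration | evidence) = 0.0021481 / 0.092255 ≈ 0.023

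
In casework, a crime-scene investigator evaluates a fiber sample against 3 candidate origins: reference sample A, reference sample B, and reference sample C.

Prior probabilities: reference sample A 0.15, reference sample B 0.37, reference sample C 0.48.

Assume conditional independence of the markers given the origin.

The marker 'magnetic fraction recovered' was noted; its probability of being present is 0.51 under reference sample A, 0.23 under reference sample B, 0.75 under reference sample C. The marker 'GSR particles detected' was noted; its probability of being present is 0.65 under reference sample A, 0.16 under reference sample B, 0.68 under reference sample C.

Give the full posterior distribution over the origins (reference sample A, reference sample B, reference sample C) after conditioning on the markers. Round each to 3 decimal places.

0.161, 0.044, 0.794

Multiply each prior by the joint likelihood of the marker pattern:
  reference sample A: 0.15 × 0.51 × 0.65 = 0.049725
  reference sample B: 0.37 × 0.23 × 0.16 = 0.013616
  reference sample C: 0.48 × 0.75 × 0.68 = 0.2448
Marginal likelihood of the evidence = 0.30814.
P(reference sample A | evidence) = 0.049725 / 0.30814 ≈ 0.161
P(reference sample B | evidence) = 0.013616 / 0.30814 ≈ 0.044
P(reference sample C | evidence) = 0.2448 / 0.30814 ≈ 0.794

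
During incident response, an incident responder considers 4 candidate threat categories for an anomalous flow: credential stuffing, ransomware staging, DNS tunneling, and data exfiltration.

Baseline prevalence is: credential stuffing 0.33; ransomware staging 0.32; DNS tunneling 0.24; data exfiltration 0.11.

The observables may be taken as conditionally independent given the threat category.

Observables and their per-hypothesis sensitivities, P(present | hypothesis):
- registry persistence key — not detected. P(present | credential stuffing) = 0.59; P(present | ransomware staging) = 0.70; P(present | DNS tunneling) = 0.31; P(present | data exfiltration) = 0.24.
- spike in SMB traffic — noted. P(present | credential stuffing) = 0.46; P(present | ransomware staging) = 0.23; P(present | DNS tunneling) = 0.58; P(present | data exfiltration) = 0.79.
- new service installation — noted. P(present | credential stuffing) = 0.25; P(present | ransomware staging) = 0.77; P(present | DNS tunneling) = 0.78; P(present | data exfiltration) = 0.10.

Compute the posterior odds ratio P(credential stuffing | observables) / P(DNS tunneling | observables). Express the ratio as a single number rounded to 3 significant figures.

The normalizing constant cancels in an odds ratio, so compute prior × likelihood for the two hypotheses only (using 1 − P(present | H) for each absent observable):
  credential stuffing: 0.33 × (1 − 0.59) × 0.46 × 0.25 = 0.01556
  DNS tunneling: 0.24 × (1 − 0.31) × 0.58 × 0.78 = 0.074917
Posterior odds = 0.01556 / 0.074917 ≈ 0.208.

0.208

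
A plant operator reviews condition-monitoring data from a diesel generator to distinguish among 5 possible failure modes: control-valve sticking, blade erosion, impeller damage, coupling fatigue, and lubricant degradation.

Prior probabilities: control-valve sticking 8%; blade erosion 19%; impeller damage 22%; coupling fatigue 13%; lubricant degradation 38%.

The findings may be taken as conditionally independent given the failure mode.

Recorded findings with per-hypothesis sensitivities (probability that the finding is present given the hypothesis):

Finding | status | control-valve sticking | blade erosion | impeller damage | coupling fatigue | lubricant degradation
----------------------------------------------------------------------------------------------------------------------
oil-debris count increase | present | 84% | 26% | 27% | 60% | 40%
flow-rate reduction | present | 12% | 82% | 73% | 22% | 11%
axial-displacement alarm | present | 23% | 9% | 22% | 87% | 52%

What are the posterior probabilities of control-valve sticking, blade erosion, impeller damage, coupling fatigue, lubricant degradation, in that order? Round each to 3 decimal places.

For each hypothesis, the unnormalized posterior weight is prior × product of the finding likelihoods:
  control-valve sticking: 0.08 × 0.84 × 0.12 × 0.23 = 0.0018547
  blade erosion: 0.19 × 0.26 × 0.82 × 0.09 = 0.0036457
  impeller damage: 0.22 × 0.27 × 0.73 × 0.22 = 0.0095396
  coupling fatigue: 0.13 × 0.60 × 0.22 × 0.87 = 0.014929
  lubricant degradation: 0.38 × 0.40 × 0.11 × 0.52 = 0.0086944
The unnormalized weights sum to 0.038664.
P(control-valve sticking | evidence) = 0.0018547 / 0.038664 ≈ 0.048
P(blade erosion | evidence) = 0.0036457 / 0.038664 ≈ 0.094
P(impeller damage | evidence) = 0.0095396 / 0.038664 ≈ 0.247
P(coupling fatigue | evidence) = 0.014929 / 0.038664 ≈ 0.386
P(lubricant degradation | evidence) = 0.0086944 / 0.038664 ≈ 0.225

0.048, 0.094, 0.247, 0.386, 0.225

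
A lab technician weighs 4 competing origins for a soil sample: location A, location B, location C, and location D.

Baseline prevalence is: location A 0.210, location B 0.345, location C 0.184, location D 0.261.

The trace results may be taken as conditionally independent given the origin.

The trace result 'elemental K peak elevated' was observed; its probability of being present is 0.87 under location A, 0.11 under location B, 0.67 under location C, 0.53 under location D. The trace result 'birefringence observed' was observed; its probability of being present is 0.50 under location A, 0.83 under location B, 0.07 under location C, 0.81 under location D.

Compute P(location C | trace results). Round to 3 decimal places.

For each hypothesis, the unnormalized posterior weight is prior × product of the trace result likelihoods:
  location A: 0.210 × 0.87 × 0.50 = 0.09135
  location B: 0.345 × 0.11 × 0.83 = 0.031498
  location C: 0.184 × 0.67 × 0.07 = 0.0086296
  location D: 0.261 × 0.53 × 0.81 = 0.11205
Marginal likelihood of the evidence = 0.24353.
P(location C | evidence) = 0.0086296 / 0.24353 ≈ 0.035.

0.035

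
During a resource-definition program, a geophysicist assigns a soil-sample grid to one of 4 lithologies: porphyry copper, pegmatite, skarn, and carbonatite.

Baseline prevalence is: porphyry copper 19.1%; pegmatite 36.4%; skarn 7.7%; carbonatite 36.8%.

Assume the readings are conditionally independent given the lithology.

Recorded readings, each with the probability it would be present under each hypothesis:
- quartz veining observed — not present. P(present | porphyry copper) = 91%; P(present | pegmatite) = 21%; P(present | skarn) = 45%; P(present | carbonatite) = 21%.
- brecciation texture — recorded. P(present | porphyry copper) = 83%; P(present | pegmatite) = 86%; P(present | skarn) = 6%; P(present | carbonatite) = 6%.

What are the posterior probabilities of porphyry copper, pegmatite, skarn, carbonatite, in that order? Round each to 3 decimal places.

Multiply each prior by the joint likelihood of the reading pattern (using 1 − P(present | H) for each absent reading):
  porphyry copper: 0.191 × (1 − 0.91) × 0.83 = 0.014268
  pegmatite: 0.364 × (1 − 0.21) × 0.86 = 0.2473
  skarn: 0.077 × (1 − 0.45) × 0.06 = 0.002541
  carbonatite: 0.368 × (1 − 0.21) × 0.06 = 0.017443
Normalizing constant Z = 0.014268 + 0.2473 + 0.002541 + 0.017443 = 0.28155.
P(porphyry copper | evidence) = 0.014268 / 0.28155 ≈ 0.051
P(pegmatite | evidence) = 0.2473 / 0.28155 ≈ 0.878
P(skarn | evidence) = 0.002541 / 0.28155 ≈ 0.009
P(carbonatite | evidence) = 0.017443 / 0.28155 ≈ 0.062

0.051, 0.878, 0.009, 0.062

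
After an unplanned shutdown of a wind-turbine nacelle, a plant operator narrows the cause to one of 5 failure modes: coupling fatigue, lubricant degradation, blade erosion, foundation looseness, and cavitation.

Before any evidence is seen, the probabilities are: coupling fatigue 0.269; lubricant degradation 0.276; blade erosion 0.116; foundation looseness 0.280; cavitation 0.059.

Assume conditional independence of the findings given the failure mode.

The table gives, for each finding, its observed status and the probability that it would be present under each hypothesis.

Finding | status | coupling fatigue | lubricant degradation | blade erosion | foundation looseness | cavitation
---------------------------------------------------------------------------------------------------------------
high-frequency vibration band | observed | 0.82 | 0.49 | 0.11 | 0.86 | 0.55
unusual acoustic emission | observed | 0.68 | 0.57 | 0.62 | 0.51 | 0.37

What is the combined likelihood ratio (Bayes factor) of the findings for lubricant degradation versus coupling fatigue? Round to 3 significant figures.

0.501

The Bayes factor is the ratio of the joint likelihoods of the evidence pattern under the two hypotheses.
  lubricant degradation: 0.49 × 0.57 = 0.2793
  coupling fatigue: 0.82 × 0.68 = 0.5576
Bayes factor = 0.2793 / 0.5576 ≈ 0.501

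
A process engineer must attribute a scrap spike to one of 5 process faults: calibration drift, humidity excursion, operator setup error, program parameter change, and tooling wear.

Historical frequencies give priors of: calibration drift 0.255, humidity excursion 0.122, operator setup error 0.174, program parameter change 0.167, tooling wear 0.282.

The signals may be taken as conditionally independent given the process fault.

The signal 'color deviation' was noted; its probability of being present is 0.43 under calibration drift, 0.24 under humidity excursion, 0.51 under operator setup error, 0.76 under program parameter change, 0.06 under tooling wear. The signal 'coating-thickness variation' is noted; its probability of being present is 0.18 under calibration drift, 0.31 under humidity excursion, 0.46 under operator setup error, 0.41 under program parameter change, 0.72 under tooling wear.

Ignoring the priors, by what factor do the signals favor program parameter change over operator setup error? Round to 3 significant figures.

Take the product of per-signal likelihoods under each hypothesis, then divide.
  program parameter change: 0.76 × 0.41 = 0.3116
  operator setup error: 0.51 × 0.46 = 0.2346
Bayes factor = 0.3116 / 0.2346 ≈ 1.33

1.33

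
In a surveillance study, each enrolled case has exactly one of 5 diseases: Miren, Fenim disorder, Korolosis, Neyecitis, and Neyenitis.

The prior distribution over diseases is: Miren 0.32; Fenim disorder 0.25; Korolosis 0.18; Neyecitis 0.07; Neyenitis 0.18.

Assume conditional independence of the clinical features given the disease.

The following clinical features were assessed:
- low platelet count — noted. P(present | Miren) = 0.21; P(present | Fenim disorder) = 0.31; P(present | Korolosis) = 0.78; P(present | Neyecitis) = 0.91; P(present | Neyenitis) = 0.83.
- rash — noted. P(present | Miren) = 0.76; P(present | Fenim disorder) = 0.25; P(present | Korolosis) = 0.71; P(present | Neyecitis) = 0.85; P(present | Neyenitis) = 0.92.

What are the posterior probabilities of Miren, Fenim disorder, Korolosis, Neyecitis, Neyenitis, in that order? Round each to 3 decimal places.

Multiply each prior by the joint likelihood of the clinical feature pattern:
  Miren: 0.32 × 0.21 × 0.76 = 0.051072
  Fenim disorder: 0.25 × 0.31 × 0.25 = 0.019375
  Korolosis: 0.18 × 0.78 × 0.71 = 0.099684
  Neyecitis: 0.07 × 0.91 × 0.85 = 0.054145
  Neyenitis: 0.18 × 0.83 × 0.92 = 0.13745
Marginal likelihood of the evidence = 0.36172.
P(Miren | evidence) = 0.051072 / 0.36172 ≈ 0.141
P(Fenim disorder | evidence) = 0.019375 / 0.36172 ≈ 0.054
P(Korolosis | evidence) = 0.099684 / 0.36172 ≈ 0.276
P(Neyecitis | evidence) = 0.054145 / 0.36172 ≈ 0.150
P(Neyenitis | evidence) = 0.13745 / 0.36172 ≈ 0.380

0.141, 0.054, 0.276, 0.150, 0.380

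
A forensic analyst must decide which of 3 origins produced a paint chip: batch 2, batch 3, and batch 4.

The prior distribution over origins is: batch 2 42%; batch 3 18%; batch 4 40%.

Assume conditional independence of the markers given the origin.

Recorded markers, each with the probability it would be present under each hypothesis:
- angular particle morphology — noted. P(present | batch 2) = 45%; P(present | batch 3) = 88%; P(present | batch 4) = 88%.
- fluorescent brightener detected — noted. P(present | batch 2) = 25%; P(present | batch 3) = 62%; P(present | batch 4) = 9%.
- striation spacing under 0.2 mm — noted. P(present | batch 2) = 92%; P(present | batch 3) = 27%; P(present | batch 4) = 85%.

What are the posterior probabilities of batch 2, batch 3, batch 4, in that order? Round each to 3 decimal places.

0.449, 0.274, 0.278

Multiply each prior by the joint likelihood of the marker pattern:
  batch 2: 0.42 × 0.45 × 0.25 × 0.92 = 0.04347
  batch 3: 0.18 × 0.88 × 0.62 × 0.27 = 0.026516
  batch 4: 0.40 × 0.88 × 0.09 × 0.85 = 0.026928
The unnormalized weights sum to 0.096914.
P(batch 2 | evidence) = 0.04347 / 0.096914 ≈ 0.449
P(batch 3 | evidence) = 0.026516 / 0.096914 ≈ 0.274
P(batch 4 | evidence) = 0.026928 / 0.096914 ≈ 0.278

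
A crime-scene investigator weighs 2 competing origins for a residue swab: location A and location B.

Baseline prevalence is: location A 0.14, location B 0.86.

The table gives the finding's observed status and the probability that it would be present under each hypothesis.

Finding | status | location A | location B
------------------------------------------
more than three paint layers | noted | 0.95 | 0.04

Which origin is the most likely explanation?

location A

For each hypothesis, the unnormalized posterior weight is prior × likelihood:
  location A: 0.14 × 0.95 = 0.133
  location B: 0.86 × 0.04 = 0.0344
Marginal likelihood of the evidence = 0.1674.
P(location A | evidence) ≈ 0.133 / 0.1674 ≈ 0.795
P(location B | evidence) ≈ 0.0344 / 0.1674 ≈ 0.205
The largest is 0.795, so location A is most probable.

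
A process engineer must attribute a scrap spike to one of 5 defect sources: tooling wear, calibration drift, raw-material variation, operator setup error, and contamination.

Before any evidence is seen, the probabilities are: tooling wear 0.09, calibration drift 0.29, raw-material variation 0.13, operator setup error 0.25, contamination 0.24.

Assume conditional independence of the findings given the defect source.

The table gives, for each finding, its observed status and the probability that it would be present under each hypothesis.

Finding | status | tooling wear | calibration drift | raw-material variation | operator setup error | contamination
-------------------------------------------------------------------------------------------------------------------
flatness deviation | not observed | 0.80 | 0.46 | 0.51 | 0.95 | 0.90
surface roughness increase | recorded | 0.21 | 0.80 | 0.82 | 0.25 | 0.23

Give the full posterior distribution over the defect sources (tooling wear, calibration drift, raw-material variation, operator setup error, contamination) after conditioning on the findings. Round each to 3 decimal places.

For each hypothesis, the unnormalized posterior weight is prior × product of the finding likelihoods (using 1 − P(present | H) for each absent finding):
  tooling wear: 0.09 × (1 − 0.80) × 0.21 = 0.00378
  calibration drift: 0.29 × (1 − 0.46) × 0.80 = 0.12528
  raw-material variation: 0.13 × (1 − 0.51) × 0.82 = 0.052234
  operator setup error: 0.25 × (1 − 0.95) × 0.25 = 0.003125
  contamination: 0.24 × (1 − 0.90) × 0.23 = 0.00552
The unnormalized weights sum to 0.18994.
P(tooling wear | evidence) = 0.00378 / 0.18994 ≈ 0.020
P(calibration drift | evidence) = 0.12528 / 0.18994 ≈ 0.660
P(raw-material variation | evidence) = 0.052234 / 0.18994 ≈ 0.275
P(operator setup error | evidence) = 0.003125 / 0.18994 ≈ 0.016
P(contamination | evidence) = 0.00552 / 0.18994 ≈ 0.029

0.020, 0.660, 0.275, 0.016, 0.029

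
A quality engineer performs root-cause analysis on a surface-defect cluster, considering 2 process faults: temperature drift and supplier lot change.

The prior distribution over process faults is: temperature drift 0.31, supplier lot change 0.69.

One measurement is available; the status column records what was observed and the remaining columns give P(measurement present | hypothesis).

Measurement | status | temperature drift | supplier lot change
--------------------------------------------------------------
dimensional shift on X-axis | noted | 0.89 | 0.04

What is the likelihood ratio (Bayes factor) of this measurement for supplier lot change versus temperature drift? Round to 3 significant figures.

Likelihood of this measurement under each hypothesis:
  supplier lot change: 0.04
  temperature drift: 0.89
Bayes factor = 0.04 / 0.89 ≈ 0.0449

0.0449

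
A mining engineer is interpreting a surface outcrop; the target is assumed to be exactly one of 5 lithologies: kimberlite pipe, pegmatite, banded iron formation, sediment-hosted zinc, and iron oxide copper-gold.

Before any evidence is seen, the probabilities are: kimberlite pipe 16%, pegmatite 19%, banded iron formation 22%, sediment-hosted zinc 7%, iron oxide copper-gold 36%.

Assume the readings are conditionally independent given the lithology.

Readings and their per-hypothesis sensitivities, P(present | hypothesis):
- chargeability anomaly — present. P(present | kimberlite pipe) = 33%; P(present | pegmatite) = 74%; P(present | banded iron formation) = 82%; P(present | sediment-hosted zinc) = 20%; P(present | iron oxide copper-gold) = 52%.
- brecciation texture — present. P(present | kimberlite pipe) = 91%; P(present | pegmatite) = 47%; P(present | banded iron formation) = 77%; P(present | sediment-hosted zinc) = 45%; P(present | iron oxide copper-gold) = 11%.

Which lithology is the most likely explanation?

banded iron formation

Multiply each prior by the joint likelihood of the reading pattern:
  kimberlite pipe: 0.16 × 0.33 × 0.91 = 0.048048
  pegmatite: 0.19 × 0.74 × 0.47 = 0.066082
  banded iron formation: 0.22 × 0.82 × 0.77 = 0.13891
  sediment-hosted zinc: 0.07 × 0.20 × 0.45 = 0.0063
  iron oxide copper-gold: 0.36 × 0.52 × 0.11 = 0.020592
Normalizing constant Z = 0.048048 + 0.066082 + 0.13891 + 0.0063 + 0.020592 = 0.27993.
P(kimberlite pipe | evidence) ≈ 0.048048 / 0.27993 ≈ 0.172
P(pegmatite | evidence) ≈ 0.066082 / 0.27993 ≈ 0.236
P(banded iron formation | evidence) ≈ 0.13891 / 0.27993 ≈ 0.496
P(sediment-hosted zinc | evidence) ≈ 0.0063 / 0.27993 ≈ 0.023
P(iron oxide copper-gold | evidence) ≈ 0.020592 / 0.27993 ≈ 0.074
The largest is 0.496, so banded iron formation is most probable.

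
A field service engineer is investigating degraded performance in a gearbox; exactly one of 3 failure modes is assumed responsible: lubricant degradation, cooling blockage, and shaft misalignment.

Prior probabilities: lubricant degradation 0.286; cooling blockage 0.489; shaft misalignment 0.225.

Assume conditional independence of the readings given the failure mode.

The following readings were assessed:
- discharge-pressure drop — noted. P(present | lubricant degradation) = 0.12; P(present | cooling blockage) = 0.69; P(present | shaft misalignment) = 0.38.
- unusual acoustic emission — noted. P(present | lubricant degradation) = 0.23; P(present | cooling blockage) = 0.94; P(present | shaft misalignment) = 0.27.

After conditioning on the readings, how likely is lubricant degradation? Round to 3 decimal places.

0.023

Multiply each prior by the joint likelihood of the reading pattern:
  lubricant degradation: 0.286 × 0.12 × 0.23 = 0.0078936
  cooling blockage: 0.489 × 0.69 × 0.94 = 0.31717
  shaft misalignment: 0.225 × 0.38 × 0.27 = 0.023085
Marginal likelihood of the evidence = 0.34814.
P(lubricant degradation | evidence) = 0.0078936 / 0.34814 ≈ 0.023.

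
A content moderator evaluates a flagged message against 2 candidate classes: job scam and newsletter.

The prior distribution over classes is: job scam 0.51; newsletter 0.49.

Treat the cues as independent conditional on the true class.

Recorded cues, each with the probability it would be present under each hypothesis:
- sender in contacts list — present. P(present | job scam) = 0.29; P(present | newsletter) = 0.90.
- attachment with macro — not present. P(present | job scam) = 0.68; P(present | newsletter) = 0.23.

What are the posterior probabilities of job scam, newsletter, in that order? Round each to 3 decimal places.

0.122, 0.878

Multiply each prior by the joint likelihood of the cue pattern (using 1 − P(present | H) for each absent cue):
  job scam: 0.51 × 0.29 × (1 − 0.68) = 0.047328
  newsletter: 0.49 × 0.90 × (1 − 0.23) = 0.33957
Marginal likelihood of the evidence = 0.3869.
P(job scam | evidence) = 0.047328 / 0.3869 ≈ 0.122
P(newsletter | evidence) = 0.33957 / 0.3869 ≈ 0.878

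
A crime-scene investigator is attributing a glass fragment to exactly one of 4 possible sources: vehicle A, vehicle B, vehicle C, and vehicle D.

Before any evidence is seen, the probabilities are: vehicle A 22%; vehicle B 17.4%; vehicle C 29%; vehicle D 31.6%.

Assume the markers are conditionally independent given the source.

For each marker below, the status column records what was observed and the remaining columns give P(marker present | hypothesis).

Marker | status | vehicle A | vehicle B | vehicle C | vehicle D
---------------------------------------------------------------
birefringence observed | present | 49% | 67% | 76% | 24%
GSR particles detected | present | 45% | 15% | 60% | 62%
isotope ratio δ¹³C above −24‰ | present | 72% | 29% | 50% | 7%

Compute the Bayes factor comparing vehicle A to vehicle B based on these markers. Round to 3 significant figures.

Joint likelihood of the marker pattern under each hypothesis:
  vehicle A: 0.49 × 0.45 × 0.72 = 0.15876
  vehicle B: 0.67 × 0.15 × 0.29 = 0.029145
Bayes factor = 0.15876 / 0.029145 ≈ 5.45

5.45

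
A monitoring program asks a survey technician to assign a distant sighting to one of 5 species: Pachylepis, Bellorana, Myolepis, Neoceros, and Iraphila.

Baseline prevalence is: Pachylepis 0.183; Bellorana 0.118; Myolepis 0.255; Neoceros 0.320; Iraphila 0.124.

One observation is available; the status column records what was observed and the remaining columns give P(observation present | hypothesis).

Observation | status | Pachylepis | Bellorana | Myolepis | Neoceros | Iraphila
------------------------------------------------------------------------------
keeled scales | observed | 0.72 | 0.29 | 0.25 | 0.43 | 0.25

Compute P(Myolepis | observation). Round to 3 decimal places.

Multiply each prior by the likelihood of the observation:
  Pachylepis: 0.183 × 0.72 = 0.13176
  Bellorana: 0.118 × 0.29 = 0.03422
  Myolepis: 0.255 × 0.25 = 0.06375
  Neoceros: 0.320 × 0.43 = 0.1376
  Iraphila: 0.124 × 0.25 = 0.031
Normalizing constant Z = 0.13176 + 0.03422 + 0.06375 + 0.1376 + 0.031 = 0.39833.
P(Myolepis | evidence) = 0.06375 / 0.39833 ≈ 0.160.

0.160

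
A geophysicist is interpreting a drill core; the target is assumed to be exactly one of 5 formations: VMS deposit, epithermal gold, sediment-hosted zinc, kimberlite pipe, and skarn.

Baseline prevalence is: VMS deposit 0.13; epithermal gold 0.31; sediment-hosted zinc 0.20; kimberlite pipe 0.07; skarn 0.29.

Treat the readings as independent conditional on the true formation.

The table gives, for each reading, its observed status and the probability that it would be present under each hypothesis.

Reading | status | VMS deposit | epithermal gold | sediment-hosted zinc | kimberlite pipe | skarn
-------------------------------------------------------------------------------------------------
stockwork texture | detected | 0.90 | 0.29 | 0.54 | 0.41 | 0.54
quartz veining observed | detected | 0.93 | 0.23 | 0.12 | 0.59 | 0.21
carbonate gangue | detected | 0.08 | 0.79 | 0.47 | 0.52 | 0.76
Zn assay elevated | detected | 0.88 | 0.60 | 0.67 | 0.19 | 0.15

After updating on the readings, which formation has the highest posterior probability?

Multiply each prior by the joint likelihood of the reading pattern:
  VMS deposit: 0.13 × 0.90 × 0.93 × 0.08 × 0.88 = 0.0076602
  epithermal gold: 0.31 × 0.29 × 0.23 × 0.79 × 0.60 = 0.0098009
  sediment-hosted zinc: 0.20 × 0.54 × 0.12 × 0.47 × 0.67 = 0.0040811
  kimberlite pipe: 0.07 × 0.41 × 0.59 × 0.52 × 0.19 = 0.001673
  skarn: 0.29 × 0.54 × 0.21 × 0.76 × 0.15 = 0.003749
The unnormalized weights sum to 0.026964.
P(VMS deposit | evidence) ≈ 0.0076602 / 0.026964 ≈ 0.284
P(epithermal gold | evidence) ≈ 0.0098009 / 0.026964 ≈ 0.363
P(sediment-hosted zinc | evidence) ≈ 0.0040811 / 0.026964 ≈ 0.151
P(kimberlite pipe | evidence) ≈ 0.001673 / 0.026964 ≈ 0.062
P(skarn | evidence) ≈ 0.003749 / 0.026964 ≈ 0.139
The largest is 0.363, so epithermal gold is most probable.

epithermal gold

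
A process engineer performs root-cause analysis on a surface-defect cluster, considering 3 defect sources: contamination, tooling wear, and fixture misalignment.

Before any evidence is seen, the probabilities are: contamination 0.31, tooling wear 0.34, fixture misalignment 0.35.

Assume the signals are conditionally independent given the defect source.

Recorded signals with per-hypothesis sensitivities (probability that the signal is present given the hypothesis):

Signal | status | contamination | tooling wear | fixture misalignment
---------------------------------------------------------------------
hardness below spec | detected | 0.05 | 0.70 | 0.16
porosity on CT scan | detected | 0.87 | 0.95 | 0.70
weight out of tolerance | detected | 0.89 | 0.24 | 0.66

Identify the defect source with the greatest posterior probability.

For each hypothesis, the unnormalized posterior weight is prior × product of the signal likelihoods:
  contamination: 0.31 × 0.05 × 0.87 × 0.89 = 0.012002
  tooling wear: 0.34 × 0.70 × 0.95 × 0.24 = 0.054264
  fixture misalignment: 0.35 × 0.16 × 0.70 × 0.66 = 0.025872
Normalizing constant Z = 0.012002 + 0.054264 + 0.025872 = 0.092138.
P(contamination | evidence) ≈ 0.012002 / 0.092138 ≈ 0.130
P(tooling wear | evidence) ≈ 0.054264 / 0.092138 ≈ 0.589
P(fixture misalignment | evidence) ≈ 0.025872 / 0.092138 ≈ 0.281
The largest is 0.589, so tooling wear is most probable.

tooling wear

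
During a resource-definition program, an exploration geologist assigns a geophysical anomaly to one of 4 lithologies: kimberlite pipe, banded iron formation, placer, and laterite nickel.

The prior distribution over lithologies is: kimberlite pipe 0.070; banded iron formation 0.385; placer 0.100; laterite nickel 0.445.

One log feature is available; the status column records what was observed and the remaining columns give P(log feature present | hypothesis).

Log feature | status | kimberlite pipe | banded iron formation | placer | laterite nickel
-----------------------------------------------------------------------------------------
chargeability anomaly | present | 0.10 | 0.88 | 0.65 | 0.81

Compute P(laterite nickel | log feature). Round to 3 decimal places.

Multiply each prior by the likelihood of the log feature:
  kimberlite pipe: 0.070 × 0.10 = 0.007
  banded iron formation: 0.385 × 0.88 = 0.3388
  placer: 0.100 × 0.65 = 0.065
  laterite nickel: 0.445 × 0.81 = 0.36045
Normalizing constant Z = 0.007 + 0.3388 + 0.065 + 0.36045 = 0.77125.
P(laterite nickel | evidence) = 0.36045 / 0.77125 ≈ 0.467.

0.467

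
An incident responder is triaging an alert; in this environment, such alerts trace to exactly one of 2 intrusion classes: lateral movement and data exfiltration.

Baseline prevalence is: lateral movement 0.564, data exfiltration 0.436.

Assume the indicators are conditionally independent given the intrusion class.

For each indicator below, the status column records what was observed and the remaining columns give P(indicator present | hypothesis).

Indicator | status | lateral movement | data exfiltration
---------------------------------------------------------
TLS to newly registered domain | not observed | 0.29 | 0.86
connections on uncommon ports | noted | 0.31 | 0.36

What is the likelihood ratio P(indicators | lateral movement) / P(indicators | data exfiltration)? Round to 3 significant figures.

The Bayes factor is the ratio of the joint likelihoods of the indicator pattern under the two hypotheses (using 1 − P(present | H) for each absent indicator).
  lateral movement: (1 − 0.29) × 0.31 = 0.2201
  data exfiltration: (1 − 0.86) × 0.36 = 0.0504
Bayes factor = 0.2201 / 0.0504 ≈ 4.37

4.37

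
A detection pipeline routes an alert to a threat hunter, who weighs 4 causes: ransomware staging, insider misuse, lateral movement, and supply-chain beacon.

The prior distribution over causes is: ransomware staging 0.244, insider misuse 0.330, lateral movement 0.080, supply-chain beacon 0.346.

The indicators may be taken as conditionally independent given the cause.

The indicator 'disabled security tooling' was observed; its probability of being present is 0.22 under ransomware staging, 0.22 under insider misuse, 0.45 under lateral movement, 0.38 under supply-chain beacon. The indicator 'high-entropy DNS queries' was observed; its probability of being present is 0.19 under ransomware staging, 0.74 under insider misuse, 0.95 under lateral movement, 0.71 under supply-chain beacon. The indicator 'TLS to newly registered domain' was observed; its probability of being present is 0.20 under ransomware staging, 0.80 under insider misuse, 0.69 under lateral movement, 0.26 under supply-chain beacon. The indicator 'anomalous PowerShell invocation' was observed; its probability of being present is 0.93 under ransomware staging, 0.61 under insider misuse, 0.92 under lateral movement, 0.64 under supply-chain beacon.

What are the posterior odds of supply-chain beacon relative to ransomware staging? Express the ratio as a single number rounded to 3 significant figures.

Posterior odds equal prior odds times the likelihood ratio; only the two competing hypotheses matter.
  supply-chain beacon: 0.346 × 0.38 × 0.71 × 0.26 × 0.64 = 0.015534
  ransomware staging: 0.244 × 0.22 × 0.19 × 0.20 × 0.93 = 0.0018971
Posterior odds = 0.015534 / 0.0018971 ≈ 8.19.

8.19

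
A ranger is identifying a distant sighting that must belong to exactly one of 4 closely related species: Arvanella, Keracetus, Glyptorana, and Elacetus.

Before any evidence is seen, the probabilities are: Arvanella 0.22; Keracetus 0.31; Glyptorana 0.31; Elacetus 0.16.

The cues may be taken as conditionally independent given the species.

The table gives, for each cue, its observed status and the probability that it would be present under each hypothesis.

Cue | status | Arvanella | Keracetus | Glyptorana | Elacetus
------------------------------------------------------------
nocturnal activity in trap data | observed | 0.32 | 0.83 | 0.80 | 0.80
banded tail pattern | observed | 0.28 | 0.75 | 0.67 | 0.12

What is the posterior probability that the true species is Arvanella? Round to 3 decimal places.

0.050

For each hypothesis, the unnormalized posterior weight is prior × product of the cue likelihoods:
  Arvanella: 0.22 × 0.32 × 0.28 = 0.019712
  Keracetus: 0.31 × 0.83 × 0.75 = 0.19297
  Glyptorana: 0.31 × 0.80 × 0.67 = 0.16616
  Elacetus: 0.16 × 0.80 × 0.12 = 0.01536
Normalizing constant Z = 0.019712 + 0.19297 + 0.16616 + 0.01536 = 0.39421.
P(Arvanella | evidence) = 0.019712 / 0.39421 ≈ 0.050.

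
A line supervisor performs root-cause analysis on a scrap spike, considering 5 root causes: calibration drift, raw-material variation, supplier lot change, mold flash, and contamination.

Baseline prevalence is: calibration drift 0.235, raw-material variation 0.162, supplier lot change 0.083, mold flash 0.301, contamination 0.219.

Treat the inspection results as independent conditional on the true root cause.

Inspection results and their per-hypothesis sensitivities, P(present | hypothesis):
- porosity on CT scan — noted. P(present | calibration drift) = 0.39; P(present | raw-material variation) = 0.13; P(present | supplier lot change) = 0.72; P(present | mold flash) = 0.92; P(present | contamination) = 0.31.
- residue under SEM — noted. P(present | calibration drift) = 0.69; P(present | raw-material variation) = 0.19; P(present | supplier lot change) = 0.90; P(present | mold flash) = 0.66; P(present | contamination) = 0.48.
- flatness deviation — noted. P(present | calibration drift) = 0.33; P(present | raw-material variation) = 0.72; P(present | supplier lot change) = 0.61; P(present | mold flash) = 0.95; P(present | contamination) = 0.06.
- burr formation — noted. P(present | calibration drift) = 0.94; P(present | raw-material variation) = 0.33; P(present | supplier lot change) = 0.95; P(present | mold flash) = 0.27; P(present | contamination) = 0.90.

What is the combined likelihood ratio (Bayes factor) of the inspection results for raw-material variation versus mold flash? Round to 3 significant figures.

Joint likelihood of the inspection result pattern under each hypothesis:
  raw-material variation: 0.13 × 0.19 × 0.72 × 0.33 = 0.0058687
  mold flash: 0.92 × 0.66 × 0.95 × 0.27 = 0.15575
Bayes factor = 0.0058687 / 0.15575 ≈ 0.0377

0.0377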